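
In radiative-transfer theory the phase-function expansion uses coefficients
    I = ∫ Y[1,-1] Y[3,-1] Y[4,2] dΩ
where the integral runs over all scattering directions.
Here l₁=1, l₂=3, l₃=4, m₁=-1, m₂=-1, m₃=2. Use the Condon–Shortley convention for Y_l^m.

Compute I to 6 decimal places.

Rules hold: Σm=0, L=8 even, 2≤4≤4.
N = 3·7·9 = 189
Δ = 0!·2!·6!/9! = 1/252
Racah Σ t=0..0: t=0:+1/36 = 1/36
⇒ 3j(1 3 4; 0 0 0)² = 4/63, sgn +1
Racah Σ t=0..0: t=0:+1/96 = 1/96
⇒ 3j(1 3 4; -1 -1 2)² = 5/84, sgn +1
4πI² = N·(3j₀)²·(3jₘ)² = 5/7
I = +1·√(0.714286/4π) = 0.23841361

0.238414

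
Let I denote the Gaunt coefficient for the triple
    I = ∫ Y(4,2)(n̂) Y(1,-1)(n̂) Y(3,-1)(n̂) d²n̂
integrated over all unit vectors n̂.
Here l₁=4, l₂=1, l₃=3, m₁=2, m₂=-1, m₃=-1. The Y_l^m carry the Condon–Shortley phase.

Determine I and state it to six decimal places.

0.238414

Checks pass: Σm=0; 8 even; l₃=3∈[3,5].
(2·4+1)(2·1+1)(2·3+1) = 189
Δ: 2! 6! 0! / 9! → 1/252
sum: t=1:−1/36 = -1/36
3j²(4 1 3; 0 0 0) = Δ·Π!·Σ² = 4/63  (sign +1)
sum: t=0:+1/96 = 1/96
3j²(4 1 3; 2 -1 -1) = Δ·Π!·Σ² = 5/84  (sign +1)
combine: 4πI² = 189·4/63·5/84 = 5/7
take √, sign +1: I = 0.23841361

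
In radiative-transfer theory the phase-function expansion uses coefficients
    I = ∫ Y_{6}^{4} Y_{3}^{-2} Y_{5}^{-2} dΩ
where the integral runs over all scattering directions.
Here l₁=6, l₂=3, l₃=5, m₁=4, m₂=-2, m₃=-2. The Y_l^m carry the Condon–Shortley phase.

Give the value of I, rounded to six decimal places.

0.088266

m-sum 0 ✓  L=14 even ✓  3≤5≤9 ✓
Π(2lᵢ+1) = 13×7×11 = 1001
triangle coeff Δ(6,3,5) = 1/675675
Σ_t [1,3]: t=1:−1/8640 t=2:+1/2304 t=3:−1/8640 = 7/34560
(3j)²=7/429 [(6 3 5; 0 0 0)], sign=-1
Σ_t [0,1]: t=0:+1/34560 t=1:−1/60480 = 1/80640
(3j)²=6/1001 [(6 3 5; 4 -2 -2)], sign=-1
⇒ 4πI² = 14/143
I = (+1)√(14/143/(4π)) = 0.08826552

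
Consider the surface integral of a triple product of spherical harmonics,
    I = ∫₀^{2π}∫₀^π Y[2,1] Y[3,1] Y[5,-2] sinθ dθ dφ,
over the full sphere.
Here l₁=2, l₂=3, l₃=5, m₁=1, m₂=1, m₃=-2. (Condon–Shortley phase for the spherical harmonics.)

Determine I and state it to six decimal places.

0.245532

Checks pass: Σm=0; 10 even; l₃=5∈[1,5].
(2·2+1)(2·3+1)(2·5+1) = 385
Δ: 0! 4! 6! / 11! → 1/2310
sum: t=0:+1/144 = 1/144
3j²(2 3 5; 0 0 0) = Δ·Π!·Σ² = 10/231  (sign -1)
sum: t=0:+1/288 = 1/288
3j²(2 3 5; 1 1 -2) = Δ·Π!·Σ² = 1/22  (sign -1)
combine: 4πI² = 385·10/231·1/22 = 25/33
take √, sign +1: I = 0.24553200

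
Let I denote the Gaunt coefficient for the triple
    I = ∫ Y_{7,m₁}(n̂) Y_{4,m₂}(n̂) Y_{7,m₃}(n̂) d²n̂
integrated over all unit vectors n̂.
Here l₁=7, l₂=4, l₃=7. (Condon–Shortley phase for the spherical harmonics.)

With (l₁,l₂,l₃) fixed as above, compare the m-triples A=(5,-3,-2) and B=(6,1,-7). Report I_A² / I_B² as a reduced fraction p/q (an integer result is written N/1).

Shared (l₁,l₂,l₃)=(7,4,7): N and (l;000)² cancel in I_A²/I_B².
A: Δ = 4!·10!·4!/19! = 1/58198140; Racah Σ t=0..1: t=0:+1/11612160 t=1:−1/52254720 = 1/14929920; ⇒ 3j(7 4 7; 5 -3 -2)² = 1225/75582, sgn -1
B: Δ = 4!·10!·4!/19! = 1/58198140; Racah Σ t=1..1: t=1:−1/522547200 = -1/522547200; ⇒ 3j(7 4 7; 6 1 -7)² = 143/5814, sgn -1
I_A²/I_B² = (1225/75582)/(143/5814) = 1225/1859

1225/1859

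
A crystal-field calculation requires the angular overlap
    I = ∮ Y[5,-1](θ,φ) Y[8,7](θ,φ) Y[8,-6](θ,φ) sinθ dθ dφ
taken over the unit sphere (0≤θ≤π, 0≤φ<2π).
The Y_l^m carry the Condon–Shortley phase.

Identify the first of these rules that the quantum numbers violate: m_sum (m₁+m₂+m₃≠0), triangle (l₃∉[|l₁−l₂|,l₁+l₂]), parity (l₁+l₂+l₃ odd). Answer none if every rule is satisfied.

Σmᵢ = 0  ✓
l₃∈[|l₁−l₂|,l₁+l₂]=[3,13], have l₃=8  ✓
Σlᵢ = 21 ⇒ odd  ✗

parity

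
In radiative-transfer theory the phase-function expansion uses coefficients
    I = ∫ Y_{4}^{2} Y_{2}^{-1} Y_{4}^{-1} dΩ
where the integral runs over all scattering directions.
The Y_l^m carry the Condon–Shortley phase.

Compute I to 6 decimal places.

m-sum 0 ✓  L=10 even ✓  2≤4≤6 ✓
Π(2lᵢ+1) = 9×5×9 = 405
triangle coeff Δ(4,2,4) = 1/13860
Σ_t [0,2]: t=0:+1/192 t=1:−1/36 t=2:+1/192 = -5/288
(3j)²=20/693 [(4 2 4; 0 0 0)], sign=-1
Σ_t [0,1]: t=0:+1/96 t=1:−1/240 = 1/160
(3j)²=27/1540 [(4 2 4; 2 -1 -1)], sign=-1
⇒ 4πI² = 1215/5929
I = (+1)√(1215/5929/(4π)) = 0.12770047

0.127700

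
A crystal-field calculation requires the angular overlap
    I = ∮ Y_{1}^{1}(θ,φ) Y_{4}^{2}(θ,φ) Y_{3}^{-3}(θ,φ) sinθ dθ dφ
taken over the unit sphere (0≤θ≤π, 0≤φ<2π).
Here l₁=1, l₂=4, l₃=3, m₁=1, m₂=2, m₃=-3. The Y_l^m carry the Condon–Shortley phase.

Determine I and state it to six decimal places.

m-sum 0 ✓  L=8 even ✓  3≤3≤5 ✓
Π(2lᵢ+1) = 3×9×7 = 189
triangle coeff Δ(1,4,3) = 1/252
Σ_t [1,1]: t=1:−1/36 = -1/36
(3j)²=4/63 [(1 4 3; 0 0 0)], sign=+1
Σ_t [0,0]: t=0:+1/1440 = 1/1440
(3j)²=1/252 [(1 4 3; 1 2 -3)], sign=+1
⇒ 4πI² = 1/21
I = (+1)√(1/21/(4π)) = 0.06155813

0.061558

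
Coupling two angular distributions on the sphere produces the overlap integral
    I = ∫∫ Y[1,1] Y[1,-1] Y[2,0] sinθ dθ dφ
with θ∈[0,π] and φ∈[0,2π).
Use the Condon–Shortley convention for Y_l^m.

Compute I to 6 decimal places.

0.126157

Checks pass: Σm=0; 4 even; l₃=2∈[0,2].
(2·1+1)(2·1+1)(2·2+1) = 45
Δ: 0! 2! 2! / 5! → 1/30
sum: t=0:+1/1 = 1/1
3j²(1 1 2; 0 0 0) = Δ·Π!·Σ² = 2/15  (sign +1)
sum: t=0:+1/4 = 1/4
3j²(1 1 2; 1 -1 0) = Δ·Π!·Σ² = 1/30  (sign +1)
combine: 4πI² = 45·2/15·1/30 = 1/5
take √, sign +1: I = 0.12615663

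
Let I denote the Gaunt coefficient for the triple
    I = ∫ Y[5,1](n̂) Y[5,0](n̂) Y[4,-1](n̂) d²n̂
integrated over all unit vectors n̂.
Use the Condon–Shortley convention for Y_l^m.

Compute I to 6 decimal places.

-0.053153

Rules hold: Σm=0, L=14 even, 0≤4≤10.
N = 11·11·9 = 1089
Δ = 6!·4!·4!/15! = 1/3153150
Racah Σ t=1..5: t=1:−1/69120 t=2:+1/1728 t=3:−1/576 t=4:+1/1728 t=5:−1/69120 = -7/11520
⇒ 3j(5 5 4; 0 0 0)² = 2/143, sgn -1
Racah Σ t=1..4: t=1:−1/17280 t=2:+1/1152 t=3:−1/864 t=4:+1/6912 = -7/34560
⇒ 3j(5 5 4; 1 0 -1)² = 1/429, sgn +1
4πI² = N·(3j₀)²·(3jₘ)² = 6/169
I = -1·√(0.035503/4π) = -0.05315295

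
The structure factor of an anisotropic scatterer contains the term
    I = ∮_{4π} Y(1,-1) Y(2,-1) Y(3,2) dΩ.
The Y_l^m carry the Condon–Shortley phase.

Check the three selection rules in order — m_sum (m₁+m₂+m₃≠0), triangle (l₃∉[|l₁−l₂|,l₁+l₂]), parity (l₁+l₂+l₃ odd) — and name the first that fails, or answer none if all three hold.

none

Σmᵢ = 0  ✓
l₃∈[|l₁−l₂|,l₁+l₂]=[1,3], have l₃=3  ✓
Σlᵢ = 6 ⇒ even  ✓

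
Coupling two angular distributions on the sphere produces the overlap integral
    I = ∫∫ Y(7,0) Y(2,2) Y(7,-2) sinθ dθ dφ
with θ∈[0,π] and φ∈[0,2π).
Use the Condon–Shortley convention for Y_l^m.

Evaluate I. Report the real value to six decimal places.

Checks pass: Σm=0; 16 even; l₃=7∈[5,9].
(2·7+1)(2·2+1)(2·7+1) = 1125
Δ: 2! 12! 2! / 17! → 1/185640
sum: t=0:+1/2419200 t=1:−1/518400 t=2:+1/2419200 = -1/907200
3j²(7 2 7; 0 0 0) = Δ·Π!·Σ² = 56/3315  (sign +1)
sum: t=2:+1/2419200 = 1/2419200
3j²(7 2 7; 0 2 -2) = Δ·Π!·Σ² = 27/1105  (sign -1)
combine: 4πI² = 1125·56/3315·27/1105 = 22680/48841
take √, sign -1: I = -0.19223140

-0.192231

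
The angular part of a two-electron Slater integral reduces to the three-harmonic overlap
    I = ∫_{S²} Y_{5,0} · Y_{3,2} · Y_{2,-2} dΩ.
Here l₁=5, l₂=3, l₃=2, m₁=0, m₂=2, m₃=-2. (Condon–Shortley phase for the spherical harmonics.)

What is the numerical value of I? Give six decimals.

m-sum 0 ✓  L=10 even ✓  2≤2≤8 ✓
Π(2lᵢ+1) = 11×7×5 = 385
triangle coeff Δ(5,3,2) = 1/2310
Σ_t [3,3]: t=3:−1/144 = -1/144
(3j)²=10/231 [(5 3 2; 0 0 0)], sign=-1
Σ_t [5,5]: t=5:−1/2880 = -1/2880
(3j)²=1/462 [(5 3 2; 0 2 -2)], sign=-1
⇒ 4πI² = 25/693
I = (+1)√(25/693/(4π)) = 0.05357948

0.053579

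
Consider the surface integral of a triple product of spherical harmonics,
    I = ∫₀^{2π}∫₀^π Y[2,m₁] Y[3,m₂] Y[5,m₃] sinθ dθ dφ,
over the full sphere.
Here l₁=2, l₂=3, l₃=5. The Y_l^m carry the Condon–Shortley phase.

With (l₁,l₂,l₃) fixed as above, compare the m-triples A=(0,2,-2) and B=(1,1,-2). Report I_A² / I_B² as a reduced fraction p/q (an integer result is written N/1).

Shared (l₁,l₂,l₃)=(2,3,5): N and (l;000)² cancel in I_A²/I_B².
A: Δ = 0!·4!·6!/11! = 1/2310; Racah Σ t=0..0: t=0:+1/480 = 1/480; ⇒ 3j(2 3 5; 0 2 -2)² = 3/110, sgn -1
B: Δ = 0!·4!·6!/11! = 1/2310; Racah Σ t=0..0: t=0:+1/288 = 1/288; ⇒ 3j(2 3 5; 1 1 -2)² = 1/22, sgn -1
I_A²/I_B² = (3/110)/(1/22) = 3/5

3/5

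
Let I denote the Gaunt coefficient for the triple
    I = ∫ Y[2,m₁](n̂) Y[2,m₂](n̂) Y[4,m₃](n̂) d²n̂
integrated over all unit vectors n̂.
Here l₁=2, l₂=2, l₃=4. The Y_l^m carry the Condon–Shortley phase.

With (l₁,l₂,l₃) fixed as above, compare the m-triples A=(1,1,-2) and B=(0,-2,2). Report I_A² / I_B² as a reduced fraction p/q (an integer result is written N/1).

8/3

l's match ⇒ only the (l;m) 3-j factors differ between A and B.
A: triangle coeff Δ(2,2,4) = 1/630; Σ_t [0,0]: t=0:+1/36 = 1/36; (3j)²=4/63 [(2 2 4; 1 1 -2)], sign=+1
B: triangle coeff Δ(2,2,4) = 1/630; Σ_t [0,0]: t=0:+1/96 = 1/96; (3j)²=1/42 [(2 2 4; 0 -2 2)], sign=+1
I_A²/I_B² = (4/63)/(1/42) = 8/3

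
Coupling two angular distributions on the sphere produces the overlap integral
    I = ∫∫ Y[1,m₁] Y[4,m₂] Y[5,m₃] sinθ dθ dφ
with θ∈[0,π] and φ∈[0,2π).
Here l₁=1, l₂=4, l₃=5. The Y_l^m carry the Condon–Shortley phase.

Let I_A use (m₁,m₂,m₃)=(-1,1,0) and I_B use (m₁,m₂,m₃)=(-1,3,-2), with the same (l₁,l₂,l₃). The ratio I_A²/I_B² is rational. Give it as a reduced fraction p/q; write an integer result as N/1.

10/3

Same 1,4,5: normalisation and zero-m 3j drop out of the ratio.
A: Δ: 0! 2! 8! / 11! → 1/495; sum: t=0:+1/1440 = 1/1440; 3j²(1 4 5; -1 1 0) = Δ·Π!·Σ² = 2/99  (sign -1)
B: Δ: 0! 2! 8! / 11! → 1/495; sum: t=0:+1/10080 = 1/10080; 3j²(1 4 5; -1 3 -2) = Δ·Π!·Σ² = 1/165  (sign -1)
I_A²/I_B² = (2/99)/(1/165) = 10/3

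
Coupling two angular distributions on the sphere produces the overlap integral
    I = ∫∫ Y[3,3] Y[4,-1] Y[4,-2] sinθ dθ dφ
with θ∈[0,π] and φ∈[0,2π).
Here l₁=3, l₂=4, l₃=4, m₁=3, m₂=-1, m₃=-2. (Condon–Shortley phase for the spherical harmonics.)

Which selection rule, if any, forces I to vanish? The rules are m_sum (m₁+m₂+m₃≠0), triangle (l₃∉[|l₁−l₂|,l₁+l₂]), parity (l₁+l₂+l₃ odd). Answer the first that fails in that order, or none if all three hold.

parity

m₁+m₂+m₃ = 3 − 1 − 2 = 0  ✓
triangle: |3−4|=1 ≤ l₃=4 ≤ 3+4=7  ✓
parity: l₁+l₂+l₃ = 11 is odd  ✗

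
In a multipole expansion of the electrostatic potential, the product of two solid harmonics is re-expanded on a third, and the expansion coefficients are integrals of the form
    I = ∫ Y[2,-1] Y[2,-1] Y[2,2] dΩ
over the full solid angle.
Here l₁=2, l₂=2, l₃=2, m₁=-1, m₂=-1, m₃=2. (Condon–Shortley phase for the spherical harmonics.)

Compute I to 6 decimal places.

0.220728

Rules hold: Σm=0, L=6 even, 0≤2≤4.
N = 5·5·5 = 125
Δ = 2!·2!·2!/7! = 1/630
Racah Σ t=0..2: t=0:+1/8 t=1:−1/1 t=2:+1/8 = -3/4
⇒ 3j(2 2 2; 0 0 0)² = 2/35, sgn -1
Racah Σ t=1..1: t=1:−1/4 = -1/4
⇒ 3j(2 2 2; -1 -1 2)² = 3/35, sgn -1
4πI² = N·(3j₀)²·(3jₘ)² = 30/49
I = +1·√(0.612245/4π) = 0.22072812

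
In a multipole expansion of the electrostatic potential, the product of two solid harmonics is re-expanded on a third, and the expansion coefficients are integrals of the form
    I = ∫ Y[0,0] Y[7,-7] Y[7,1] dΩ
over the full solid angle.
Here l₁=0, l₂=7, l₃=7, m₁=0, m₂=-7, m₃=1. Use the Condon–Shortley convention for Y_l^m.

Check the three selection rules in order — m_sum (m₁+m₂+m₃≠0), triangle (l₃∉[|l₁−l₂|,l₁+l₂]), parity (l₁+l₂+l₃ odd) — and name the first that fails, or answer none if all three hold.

Σmᵢ = -6  ✗
l₃∈[|l₁−l₂|,l₁+l₂]=[7,7], have l₃=7
Σlᵢ = 14 ⇒ even

m_sum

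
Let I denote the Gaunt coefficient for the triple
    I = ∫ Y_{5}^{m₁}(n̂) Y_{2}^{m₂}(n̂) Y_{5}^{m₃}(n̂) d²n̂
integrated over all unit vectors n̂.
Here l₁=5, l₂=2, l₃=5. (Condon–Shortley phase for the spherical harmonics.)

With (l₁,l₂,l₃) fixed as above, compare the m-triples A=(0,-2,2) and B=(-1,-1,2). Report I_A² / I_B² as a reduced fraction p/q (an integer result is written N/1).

l's match ⇒ only the (l;m) 3-j factors differ between A and B.
A: triangle coeff Δ(5,2,5) = 1/38610; Σ_t [0,0]: t=0:+1/2880 = 1/2880; (3j)²=14/429 [(5 2 5; 0 -2 2)], sign=-1
B: triangle coeff Δ(5,2,5) = 1/38610; Σ_t [0,1]: t=0:+1/2880 t=1:−1/1440 = -1/2880; (3j)²=7/715 [(5 2 5; -1 -1 2)], sign=+1
I_A²/I_B² = (14/429)/(7/715) = 10/3

10/3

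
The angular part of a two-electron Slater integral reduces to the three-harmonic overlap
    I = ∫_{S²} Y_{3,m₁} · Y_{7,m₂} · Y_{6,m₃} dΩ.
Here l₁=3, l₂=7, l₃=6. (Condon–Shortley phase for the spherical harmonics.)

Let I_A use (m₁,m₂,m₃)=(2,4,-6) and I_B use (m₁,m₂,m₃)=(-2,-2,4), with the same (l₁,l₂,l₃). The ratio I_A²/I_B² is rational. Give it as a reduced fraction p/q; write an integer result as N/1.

363/1600

l's match ⇒ only the (l;m) 3-j factors differ between A and B.
A: triangle coeff Δ(3,7,6) = 1/2042040; Σ_t [1,1]: t=1:−1/43545600 = -1/43545600; (3j)²=11/3094 [(3 7 6; 2 4 -6)], sign=-1
B: triangle coeff Δ(3,7,6) = 1/2042040; Σ_t [3,4]: t=3:−1/967680 t=4:+1/8709120 = -1/1088640; (3j)²=800/51051 [(3 7 6; -2 -2 4)], sign=-1
I_A²/I_B² = (11/3094)/(800/51051) = 363/1600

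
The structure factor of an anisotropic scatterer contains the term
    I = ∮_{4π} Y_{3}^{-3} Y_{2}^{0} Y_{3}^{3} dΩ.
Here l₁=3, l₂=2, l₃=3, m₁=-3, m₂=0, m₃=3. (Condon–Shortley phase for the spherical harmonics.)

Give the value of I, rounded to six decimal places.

m-sum 0 ✓  L=8 even ✓  1≤3≤5 ✓
Π(2lᵢ+1) = 7×5×7 = 245
triangle coeff Δ(3,2,3) = 1/3780
Σ_t [0,2]: t=0:+1/24 t=1:−1/4 t=2:+1/24 = -1/6
(3j)²=4/105 [(3 2 3; 0 0 0)], sign=+1
Σ_t [2,2]: t=2:+1/96 = 1/96
(3j)²=5/84 [(3 2 3; -3 0 3)], sign=+1
⇒ 4πI² = 5/9
I = (+1)√(5/9/(4π)) = 0.21026104

0.210261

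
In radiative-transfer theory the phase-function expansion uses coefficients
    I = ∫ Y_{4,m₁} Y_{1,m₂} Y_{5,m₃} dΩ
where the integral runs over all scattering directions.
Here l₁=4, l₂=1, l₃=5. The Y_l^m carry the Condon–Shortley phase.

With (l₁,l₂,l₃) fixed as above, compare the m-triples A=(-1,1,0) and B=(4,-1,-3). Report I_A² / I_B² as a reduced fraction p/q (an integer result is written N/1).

l's match ⇒ only the (l;m) 3-j factors differ between A and B.
A: triangle coeff Δ(4,1,5) = 1/495; Σ_t [0,0]: t=0:+1/1440 = 1/1440; (3j)²=2/99 [(4 1 5; -1 1 0)], sign=-1
B: triangle coeff Δ(4,1,5) = 1/495; Σ_t [0,0]: t=0:+1/80640 = 1/80640; (3j)²=1/495 [(4 1 5; 4 -1 -3)], sign=+1
I_A²/I_B² = (2/99)/(1/495) = 10/1

10/1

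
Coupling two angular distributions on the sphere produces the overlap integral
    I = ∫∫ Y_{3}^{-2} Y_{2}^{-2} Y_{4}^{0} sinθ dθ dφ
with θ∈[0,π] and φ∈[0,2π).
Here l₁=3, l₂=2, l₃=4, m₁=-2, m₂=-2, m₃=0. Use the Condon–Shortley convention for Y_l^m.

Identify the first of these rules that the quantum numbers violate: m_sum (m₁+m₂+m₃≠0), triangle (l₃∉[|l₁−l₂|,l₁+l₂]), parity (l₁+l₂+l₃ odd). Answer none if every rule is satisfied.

azimuthal sum: -2 − 2 + 0 = -4  ✗
1 ≤ 4 ≤ 5 (triangle on l)
L = 3 + 2 + 4 = 9 (odd)

m_sum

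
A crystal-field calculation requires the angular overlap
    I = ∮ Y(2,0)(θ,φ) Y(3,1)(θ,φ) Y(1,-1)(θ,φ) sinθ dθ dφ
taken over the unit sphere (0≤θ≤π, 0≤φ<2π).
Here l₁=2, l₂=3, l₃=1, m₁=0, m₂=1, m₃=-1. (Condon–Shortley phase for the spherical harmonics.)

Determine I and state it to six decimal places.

Checks pass: Σm=0; 6 even; l₃=1∈[1,5].
(2·2+1)(2·3+1)(2·1+1) = 105
Δ: 4! 0! 2! / 7! → 1/105
sum: t=2:+1/4 = 1/4
3j²(2 3 1; 0 0 0) = Δ·Π!·Σ² = 3/35  (sign -1)
sum: t=2:+1/8 = 1/8
3j²(2 3 1; 0 1 -1) = Δ·Π!·Σ² = 2/35  (sign +1)
combine: 4πI² = 105·3/35·2/35 = 18/35
take √, sign -1: I = -0.20230066

-0.202301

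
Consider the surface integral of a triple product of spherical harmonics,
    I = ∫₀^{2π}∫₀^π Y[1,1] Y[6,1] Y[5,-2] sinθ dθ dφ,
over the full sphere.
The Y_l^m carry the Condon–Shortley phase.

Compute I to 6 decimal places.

Checks pass: Σm=0; 12 even; l₃=5∈[5,7].
(2·1+1)(2·6+1)(2·5+1) = 429
Δ: 2! 0! 10! / 13! → 1/858
sum: t=1:−1/14400 = -1/14400
3j²(1 6 5; 0 0 0) = Δ·Π!·Σ² = 6/143  (sign +1)
sum: t=0:+1/60480 = 1/60480
3j²(1 6 5; 1 1 -2) = Δ·Π!·Σ² = 5/429  (sign -1)
combine: 4πI² = 429·6/143·5/429 = 30/143
take √, sign -1: I = -0.12920749

-0.129207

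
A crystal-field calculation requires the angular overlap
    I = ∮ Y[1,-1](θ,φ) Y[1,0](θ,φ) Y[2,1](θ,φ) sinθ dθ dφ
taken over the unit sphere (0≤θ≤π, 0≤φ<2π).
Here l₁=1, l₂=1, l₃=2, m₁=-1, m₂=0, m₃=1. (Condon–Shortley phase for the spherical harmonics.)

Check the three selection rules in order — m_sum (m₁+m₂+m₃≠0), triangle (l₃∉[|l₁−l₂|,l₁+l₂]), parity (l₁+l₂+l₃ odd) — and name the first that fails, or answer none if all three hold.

none

azimuthal sum: -1 + 0 + 1 = 0  ✓
0 ≤ 2 ≤ 2 (triangle on l)  ✓
L = 1 + 1 + 2 = 4 (even)  ✓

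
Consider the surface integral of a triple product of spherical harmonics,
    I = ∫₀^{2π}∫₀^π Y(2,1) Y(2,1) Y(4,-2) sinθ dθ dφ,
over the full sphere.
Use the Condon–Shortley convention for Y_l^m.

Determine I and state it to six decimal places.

0.254875

Checks pass: Σm=0; 8 even; l₃=4∈[0,4].
(2·2+1)(2·2+1)(2·4+1) = 225
Δ: 0! 4! 4! / 9! → 1/630
sum: t=0:+1/16 = 1/16
3j²(2 2 4; 0 0 0) = Δ·Π!·Σ² = 2/35  (sign +1)
sum: t=0:+1/36 = 1/36
3j²(2 2 4; 1 1 -2) = Δ·Π!·Σ² = 4/63  (sign +1)
combine: 4πI² = 225·2/35·4/63 = 40/49
take √, sign +1: I = 0.25487487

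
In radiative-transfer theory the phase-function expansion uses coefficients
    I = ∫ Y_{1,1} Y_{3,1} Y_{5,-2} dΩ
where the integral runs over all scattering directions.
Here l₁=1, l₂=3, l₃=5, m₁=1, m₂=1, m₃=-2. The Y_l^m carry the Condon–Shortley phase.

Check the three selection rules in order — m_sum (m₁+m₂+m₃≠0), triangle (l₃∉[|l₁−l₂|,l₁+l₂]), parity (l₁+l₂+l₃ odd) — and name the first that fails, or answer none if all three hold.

m₁+m₂+m₃ = 1 + 1 − 2 = 0  ✓
triangle: |1−3|=2 ≤ l₃=5 ≤ 1+3=4  ✗
parity: l₁+l₂+l₃ = 9 is odd

triangle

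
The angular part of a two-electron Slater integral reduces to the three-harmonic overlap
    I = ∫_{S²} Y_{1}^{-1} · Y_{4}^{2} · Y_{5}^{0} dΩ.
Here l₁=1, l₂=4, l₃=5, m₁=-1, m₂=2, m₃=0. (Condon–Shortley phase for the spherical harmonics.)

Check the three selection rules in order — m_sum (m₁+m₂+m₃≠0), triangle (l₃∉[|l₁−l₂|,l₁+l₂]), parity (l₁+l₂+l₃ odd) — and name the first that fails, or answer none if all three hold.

m_sum

azimuthal sum: -1 + 2 + 0 = 1  ✗
3 ≤ 5 ≤ 5 (triangle on l)
L = 1 + 4 + 5 = 10 (even)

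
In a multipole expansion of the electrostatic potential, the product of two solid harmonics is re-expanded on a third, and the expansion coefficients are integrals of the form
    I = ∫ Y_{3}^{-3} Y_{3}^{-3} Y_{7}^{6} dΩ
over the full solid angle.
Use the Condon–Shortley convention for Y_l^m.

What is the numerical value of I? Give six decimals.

triangle: need 0≤l₃≤6, have 7; I=0

0.000000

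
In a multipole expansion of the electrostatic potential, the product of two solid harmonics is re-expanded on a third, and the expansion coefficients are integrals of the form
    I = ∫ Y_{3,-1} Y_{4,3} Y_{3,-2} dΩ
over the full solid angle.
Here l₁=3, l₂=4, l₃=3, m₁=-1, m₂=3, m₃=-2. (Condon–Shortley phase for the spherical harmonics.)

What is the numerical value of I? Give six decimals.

-0.095955

Rules hold: Σm=0, L=10 even, 1≤3≤7.
N = 7·9·7 = 441
Δ = 4!·2!·4!/11! = 1/34650
Racah Σ t=1..3: t=1:−1/72 t=2:+1/16 t=3:−1/72 = 5/144
⇒ 3j(3 4 3; 0 0 0)² = 2/77, sgn -1
Racah Σ t=3..4: t=3:−1/144 t=4:+1/288 = -1/288
⇒ 3j(3 4 3; -1 3 -2)² = 1/99, sgn +1
4πI² = N·(3j₀)²·(3jₘ)² = 14/121
I = -1·√(0.115702/4π) = -0.09595473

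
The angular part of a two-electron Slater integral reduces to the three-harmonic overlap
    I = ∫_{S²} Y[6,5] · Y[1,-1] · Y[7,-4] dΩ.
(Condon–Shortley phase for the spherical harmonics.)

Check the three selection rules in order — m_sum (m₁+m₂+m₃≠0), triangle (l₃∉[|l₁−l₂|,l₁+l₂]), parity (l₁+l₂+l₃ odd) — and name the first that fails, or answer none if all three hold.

none

m₁+m₂+m₃ = 5 − 1 − 4 = 0  ✓
triangle: |6−1|=5 ≤ l₃=7 ≤ 6+1=7  ✓
parity: l₁+l₂+l₃ = 14 is even  ✓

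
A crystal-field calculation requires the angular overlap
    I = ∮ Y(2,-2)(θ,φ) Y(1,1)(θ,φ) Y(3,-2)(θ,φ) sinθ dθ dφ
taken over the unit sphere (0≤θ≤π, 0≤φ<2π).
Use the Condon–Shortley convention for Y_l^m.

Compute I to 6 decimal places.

0.000000

-2 + 1 − 2 = -3 ≠ 0: azimuthal integral kills it; I = 0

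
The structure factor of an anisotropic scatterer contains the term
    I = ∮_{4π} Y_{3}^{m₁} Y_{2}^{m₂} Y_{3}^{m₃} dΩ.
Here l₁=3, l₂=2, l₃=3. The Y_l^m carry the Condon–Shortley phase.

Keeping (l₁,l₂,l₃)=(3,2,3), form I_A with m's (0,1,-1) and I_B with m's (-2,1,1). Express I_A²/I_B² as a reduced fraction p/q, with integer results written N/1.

l's match ⇒ only the (l;m) 3-j factors differ between A and B.
A: triangle coeff Δ(3,2,3) = 1/3780; Σ_t [1,2]: t=1:−1/8 t=2:+1/12 = -1/24; (3j)²=1/210 [(3 2 3; 0 1 -1)], sign=-1
B: triangle coeff Δ(3,2,3) = 1/3780; Σ_t [1,2]: t=1:−1/48 t=2:+1/12 = 1/16; (3j)²=1/28 [(3 2 3; -2 1 1)], sign=+1
I_A²/I_B² = (1/210)/(1/28) = 2/15

2/15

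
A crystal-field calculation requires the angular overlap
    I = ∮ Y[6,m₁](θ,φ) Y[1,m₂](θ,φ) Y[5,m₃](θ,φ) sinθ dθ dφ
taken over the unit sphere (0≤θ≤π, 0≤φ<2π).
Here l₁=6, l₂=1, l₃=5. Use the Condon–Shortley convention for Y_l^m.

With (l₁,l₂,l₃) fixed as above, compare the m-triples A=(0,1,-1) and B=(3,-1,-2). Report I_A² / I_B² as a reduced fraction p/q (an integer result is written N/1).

l's match ⇒ only the (l;m) 3-j factors differ between A and B.
A: triangle coeff Δ(6,1,5) = 1/858; Σ_t [2,2]: t=2:+1/34560 = 1/34560; (3j)²=5/286 [(6 1 5; 0 1 -1)], sign=+1
B: triangle coeff Δ(6,1,5) = 1/858; Σ_t [0,0]: t=0:+1/60480 = 1/60480; (3j)²=6/143 [(6 1 5; 3 -1 -2)], sign=-1
I_A²/I_B² = (5/286)/(6/143) = 5/12

5/12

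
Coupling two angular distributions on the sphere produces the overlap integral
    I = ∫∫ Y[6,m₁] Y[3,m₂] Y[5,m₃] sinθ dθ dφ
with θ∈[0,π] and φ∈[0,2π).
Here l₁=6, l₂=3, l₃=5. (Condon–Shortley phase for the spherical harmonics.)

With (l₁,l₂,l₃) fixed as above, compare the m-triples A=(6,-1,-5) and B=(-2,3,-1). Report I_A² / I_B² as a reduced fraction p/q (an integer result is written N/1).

99/70

Same 6,3,5: normalisation and zero-m 3j drop out of the ratio.
A: Δ: 4! 8! 2! / 15! → 1/675675; sum: t=0:+1/1935360 = 1/1935360; 3j²(6 3 5; 6 -1 -5) = Δ·Π!·Σ² = 3/91  (sign +1)
B: Δ: 4! 8! 2! / 15! → 1/675675; sum: t=4:+1/27648 = 1/27648; 3j²(6 3 5; -2 3 -1) = Δ·Π!·Σ² = 10/429  (sign +1)
I_A²/I_B² = (3/91)/(10/429) = 99/70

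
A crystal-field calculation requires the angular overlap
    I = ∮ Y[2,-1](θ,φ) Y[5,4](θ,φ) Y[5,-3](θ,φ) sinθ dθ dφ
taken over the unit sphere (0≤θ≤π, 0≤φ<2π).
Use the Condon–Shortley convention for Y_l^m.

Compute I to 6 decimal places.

Checks pass: Σm=0; 12 even; l₃=5∈[3,7].
(2·2+1)(2·5+1)(2·5+1) = 605
Δ: 2! 2! 8! / 13! → 1/38610
sum: t=0:+1/2880 t=1:−1/576 t=2:+1/2880 = -1/960
3j²(2 5 5; 0 0 0) = Δ·Π!·Σ² = 10/429  (sign +1)
sum: t=1:−1/80640 t=2:+1/10080 = 1/11520
3j²(2 5 5; -1 4 -3) = Δ·Π!·Σ² = 49/1430  (sign +1)
combine: 4πI² = 605·10/429·49/1430 = 245/507
take √, sign +1: I = 0.19609844

0.196098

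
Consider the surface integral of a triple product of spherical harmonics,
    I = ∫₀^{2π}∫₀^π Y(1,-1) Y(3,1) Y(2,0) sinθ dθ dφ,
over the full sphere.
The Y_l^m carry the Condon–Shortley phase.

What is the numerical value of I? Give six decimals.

m-sum 0 ✓  L=6 even ✓  2≤2≤4 ✓
Π(2lᵢ+1) = 3×7×5 = 105
triangle coeff Δ(1,3,2) = 1/105
Σ_t [1,1]: t=1:−1/4 = -1/4
(3j)²=3/35 [(1 3 2; 0 0 0)], sign=-1
Σ_t [2,2]: t=2:+1/8 = 1/8
(3j)²=2/35 [(1 3 2; -1 1 0)], sign=+1
⇒ 4πI² = 18/35
I = (-1)√(18/35/(4π)) = -0.20230066

-0.202301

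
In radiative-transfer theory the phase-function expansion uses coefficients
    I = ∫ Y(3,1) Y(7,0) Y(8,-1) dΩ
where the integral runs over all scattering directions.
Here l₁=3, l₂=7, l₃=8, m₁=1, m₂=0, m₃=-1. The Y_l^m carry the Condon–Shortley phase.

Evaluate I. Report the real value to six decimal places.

-0.068135

m-sum 0 ✓  L=18 even ✓  4≤8≤10 ✓
Π(2lᵢ+1) = 7×15×17 = 1785
triangle coeff Δ(3,7,8) = 1/5290740
Σ_t [0,2]: t=0:+1/7257600 t=1:−1/2073600 t=2:+1/7257600 = -1/4838400
(3j)²=252/20995 [(3 7 8; 0 0 0)], sign=-1
Σ_t [0,2]: t=0:+1/4838400 t=1:−1/3110400 t=2:+1/29030400 = -1/12441600
(3j)²=343/125970 [(3 7 8; 1 0 -1)], sign=+1
⇒ 4πI² = 302526/5185765
I = (-1)√(302526/5185765/(4π)) = -0.06813496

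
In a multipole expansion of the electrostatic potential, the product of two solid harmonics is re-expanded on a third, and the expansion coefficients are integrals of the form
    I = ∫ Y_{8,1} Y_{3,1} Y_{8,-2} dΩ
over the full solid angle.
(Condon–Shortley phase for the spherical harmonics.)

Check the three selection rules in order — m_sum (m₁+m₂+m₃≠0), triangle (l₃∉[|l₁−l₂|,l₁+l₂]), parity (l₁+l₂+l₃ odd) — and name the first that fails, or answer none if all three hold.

parity

Σmᵢ = 0  ✓
l₃∈[|l₁−l₂|,l₁+l₂]=[5,11], have l₃=8  ✓
Σlᵢ = 19 ⇒ odd  ✗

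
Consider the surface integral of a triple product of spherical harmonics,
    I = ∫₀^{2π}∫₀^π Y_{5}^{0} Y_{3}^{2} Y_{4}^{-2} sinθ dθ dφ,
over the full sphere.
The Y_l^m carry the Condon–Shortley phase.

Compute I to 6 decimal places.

-0.171327

m-sum 0 ✓  L=12 even ✓  2≤4≤8 ✓
Π(2lᵢ+1) = 11×7×9 = 693
triangle coeff Δ(5,3,4) = 1/180180
Σ_t [1,3]: t=1:−1/576 t=2:+1/144 t=3:−1/576 = 1/288
(3j)²=20/1001 [(5 3 4; 0 0 0)], sign=+1
Σ_t [3,4]: t=3:−1/576 t=4:+1/2880 = -1/720
(3j)²=80/3003 [(5 3 4; 0 2 -2)], sign=-1
⇒ 4πI² = 4800/13013
I = (-1)√(4800/13013/(4π)) = -0.17132746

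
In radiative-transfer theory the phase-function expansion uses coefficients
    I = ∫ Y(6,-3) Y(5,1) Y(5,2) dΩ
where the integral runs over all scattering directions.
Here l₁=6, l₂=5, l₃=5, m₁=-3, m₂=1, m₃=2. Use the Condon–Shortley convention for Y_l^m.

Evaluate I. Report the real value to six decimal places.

-0.071298

m-sum 0 ✓  L=16 even ✓  1≤5≤11 ✓
Π(2lᵢ+1) = 13×11×11 = 1573
triangle coeff Δ(6,5,5) = 1/28588560
Σ_t [1,5]: t=1:−1/345600 t=2:+1/13824 t=3:−1/5184 t=4:+1/13824 t=5:−1/345600 = -7/129600
(3j)²=80/7293 [(6 5 5; 0 0 0)], sign=+1
Σ_t [3,6]: t=3:−1/155520 t=4:+1/23040 t=5:−1/34560 t=6:+1/622080 = 1/103680
(3j)²=9/2431 [(6 5 5; -3 1 2)], sign=-1
⇒ 4πI² = 240/3757
I = (-1)√(240/3757/(4π)) = -0.07129845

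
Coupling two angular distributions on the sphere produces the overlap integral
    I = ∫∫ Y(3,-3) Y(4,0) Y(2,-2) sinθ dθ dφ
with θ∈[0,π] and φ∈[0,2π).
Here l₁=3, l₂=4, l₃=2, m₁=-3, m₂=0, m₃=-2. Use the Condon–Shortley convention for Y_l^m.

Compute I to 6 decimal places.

0.000000

m-sum = -3 + 0 − 2 = -5 ≠ 0 ⇒ I = 0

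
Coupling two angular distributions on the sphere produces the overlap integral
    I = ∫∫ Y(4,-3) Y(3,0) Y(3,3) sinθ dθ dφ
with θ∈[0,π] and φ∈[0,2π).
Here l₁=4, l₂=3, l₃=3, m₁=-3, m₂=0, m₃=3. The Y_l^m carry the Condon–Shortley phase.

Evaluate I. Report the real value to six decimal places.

Rules hold: Σm=0, L=10 even, 1≤3≤7.
N = 9·7·7 = 441
Δ = 4!·4!·2!/11! = 1/34650
Racah Σ t=1..3: t=1:−1/72 t=2:+1/16 t=3:−1/72 = 5/144
⇒ 3j(4 3 3; 0 0 0)² = 2/77, sgn -1
Racah Σ t=3..3: t=3:−1/288 = -1/288
⇒ 3j(4 3 3; -3 0 3)² = 1/22, sgn -1
4πI² = N·(3j₀)²·(3jₘ)² = 63/121
I = +1·√(0.520661/4π) = 0.20355073

0.203551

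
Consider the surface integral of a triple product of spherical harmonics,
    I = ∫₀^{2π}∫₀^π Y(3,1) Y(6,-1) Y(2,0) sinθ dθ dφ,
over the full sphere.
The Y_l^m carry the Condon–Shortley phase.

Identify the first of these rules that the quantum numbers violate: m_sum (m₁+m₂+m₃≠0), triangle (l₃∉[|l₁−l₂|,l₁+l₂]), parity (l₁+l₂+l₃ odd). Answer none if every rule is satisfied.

triangle

Σmᵢ = 0  ✓
l₃∈[|l₁−l₂|,l₁+l₂]=[3,9], have l₃=2  ✗
Σlᵢ = 11 ⇒ odd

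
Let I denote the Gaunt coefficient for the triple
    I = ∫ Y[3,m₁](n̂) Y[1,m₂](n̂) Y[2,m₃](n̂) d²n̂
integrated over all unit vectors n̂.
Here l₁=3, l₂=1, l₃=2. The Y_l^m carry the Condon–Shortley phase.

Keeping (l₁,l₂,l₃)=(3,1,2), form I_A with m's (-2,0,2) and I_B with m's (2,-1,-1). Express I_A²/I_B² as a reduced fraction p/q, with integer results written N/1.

1/2

Same 3,1,2: normalisation and zero-m 3j drop out of the ratio.
A: Δ: 2! 4! 0! / 7! → 1/105; sum: t=1:−1/24 = -1/24; 3j²(3 1 2; -2 0 2) = Δ·Π!·Σ² = 1/21  (sign -1)
B: Δ: 2! 4! 0! / 7! → 1/105; sum: t=0:+1/12 = 1/12; 3j²(3 1 2; 2 -1 -1) = Δ·Π!·Σ² = 2/21  (sign -1)
I_A²/I_B² = (1/21)/(2/21) = 1/2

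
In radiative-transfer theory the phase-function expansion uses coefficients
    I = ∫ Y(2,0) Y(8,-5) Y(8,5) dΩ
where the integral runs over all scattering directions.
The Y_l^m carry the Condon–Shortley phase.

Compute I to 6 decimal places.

0.006640

Rules hold: Σm=0, L=18 even, 6≤8≤10.
N = 5·17·17 = 1445
Δ = 2!·2!·14!/19! = 1/348840
Racah Σ t=0..2: t=0:+1/116121600 t=1:−1/25401600 t=2:+1/116121600 = -1/45158400
⇒ 3j(2 8 8; 0 0 0)² = 24/1615, sgn -1
Racah Σ t=0..2: t=0:+1/958003200 t=1:−1/958003200 t=2:+1/24908083200 = 1/24908083200
⇒ 3j(2 8 8; 0 -5 5)² = 1/38760, sgn -1
4πI² = N·(3j₀)²·(3jₘ)² = 1/1805
I = +1·√(0.000554017/4π) = 0.00663982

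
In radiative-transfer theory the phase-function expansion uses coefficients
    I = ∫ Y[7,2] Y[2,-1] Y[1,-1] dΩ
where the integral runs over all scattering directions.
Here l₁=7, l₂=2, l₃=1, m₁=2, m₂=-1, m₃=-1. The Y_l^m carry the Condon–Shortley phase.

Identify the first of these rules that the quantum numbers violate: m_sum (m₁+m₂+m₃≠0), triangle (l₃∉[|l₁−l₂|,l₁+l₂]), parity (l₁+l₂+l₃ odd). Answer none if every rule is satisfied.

triangle

Σmᵢ = 0  ✓
l₃∈[|l₁−l₂|,l₁+l₂]=[5,9], have l₃=1  ✗
Σlᵢ = 10 ⇒ even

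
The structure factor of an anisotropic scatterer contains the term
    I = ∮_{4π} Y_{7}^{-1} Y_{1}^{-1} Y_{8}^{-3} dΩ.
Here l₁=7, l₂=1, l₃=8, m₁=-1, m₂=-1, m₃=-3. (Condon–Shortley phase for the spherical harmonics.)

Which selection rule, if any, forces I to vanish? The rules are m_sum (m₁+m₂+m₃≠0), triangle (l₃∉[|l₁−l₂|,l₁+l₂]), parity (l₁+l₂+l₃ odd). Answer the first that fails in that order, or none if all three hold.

Σmᵢ = -5  ✗
l₃∈[|l₁−l₂|,l₁+l₂]=[6,8], have l₃=8
Σlᵢ = 16 ⇒ even

m_sum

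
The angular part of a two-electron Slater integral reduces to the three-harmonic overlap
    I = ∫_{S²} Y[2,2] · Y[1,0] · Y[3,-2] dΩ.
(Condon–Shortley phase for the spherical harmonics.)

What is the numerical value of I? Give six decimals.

0.184674

m-sum 0 ✓  L=6 even ✓  1≤3≤3 ✓
Π(2lᵢ+1) = 5×3×7 = 105
triangle coeff Δ(2,1,3) = 1/105
Σ_t [0,0]: t=0:+1/4 = 1/4
(3j)²=3/35 [(2 1 3; 0 0 0)], sign=-1
Σ_t [0,0]: t=0:+1/24 = 1/24
(3j)²=1/21 [(2 1 3; 2 0 -2)], sign=-1
⇒ 4πI² = 3/7
I = (+1)√(3/7/(4π)) = 0.18467439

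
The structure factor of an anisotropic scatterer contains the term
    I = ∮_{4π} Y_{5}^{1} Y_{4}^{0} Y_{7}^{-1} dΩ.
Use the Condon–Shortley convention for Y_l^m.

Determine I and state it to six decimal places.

Rules hold: Σm=0, L=16 even, 1≤7≤9.
N = 11·9·15 = 1485
Δ = 2!·8!·6!/17! = 1/6126120
Racah Σ t=0..2: t=0:+1/69120 t=1:−1/20736 t=2:+1/69120 = -1/51840
⇒ 3j(5 4 7; 0 0 0)² = 280/21879, sgn +1
Racah Σ t=0..2: t=0:+1/55296 t=1:−1/25920 t=2:+1/138240 = -11/829440
⇒ 3j(5 4 7; 1 0 -1)² = 11/1326, sgn -1
4πI² = N·(3j₀)²·(3jₘ)² = 7700/48841
I = -1·√(0.157654/4π) = -0.11200777

-0.112008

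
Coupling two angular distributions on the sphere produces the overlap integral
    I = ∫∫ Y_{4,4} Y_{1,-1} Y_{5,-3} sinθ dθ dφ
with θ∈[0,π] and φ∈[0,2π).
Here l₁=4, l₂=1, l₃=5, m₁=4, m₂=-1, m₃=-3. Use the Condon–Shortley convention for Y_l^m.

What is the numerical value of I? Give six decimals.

-0.049106

m-sum 0 ✓  L=10 even ✓  3≤5≤5 ✓
Π(2lᵢ+1) = 9×3×11 = 297
triangle coeff Δ(4,1,5) = 1/495
Σ_t [0,0]: t=0:+1/576 = 1/576
(3j)²=5/99 [(4 1 5; 0 0 0)], sign=-1
Σ_t [0,0]: t=0:+1/80640 = 1/80640
(3j)²=1/495 [(4 1 5; 4 -1 -3)], sign=+1
⇒ 4πI² = 1/33
I = (-1)√(1/33/(4π)) = -0.04910640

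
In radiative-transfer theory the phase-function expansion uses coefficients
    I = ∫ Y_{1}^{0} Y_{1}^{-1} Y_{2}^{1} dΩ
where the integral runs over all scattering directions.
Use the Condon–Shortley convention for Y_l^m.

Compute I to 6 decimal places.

-0.218510

Rules hold: Σm=0, L=4 even, 0≤2≤2.
N = 3·3·5 = 45
Δ = 0!·2!·2!/5! = 1/30
Racah Σ t=0..0: t=0:+1/1 = 1/1
⇒ 3j(1 1 2; 0 0 0)² = 2/15, sgn +1
Racah Σ t=0..0: t=0:+1/2 = 1/2
⇒ 3j(1 1 2; 0 -1 1)² = 1/10, sgn -1
4πI² = N·(3j₀)²·(3jₘ)² = 3/5
I = -1·√(0.6/4π) = -0.21850969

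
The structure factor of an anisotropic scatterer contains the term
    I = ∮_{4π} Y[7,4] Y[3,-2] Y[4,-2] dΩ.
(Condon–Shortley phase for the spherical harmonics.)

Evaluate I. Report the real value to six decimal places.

m-sum 0 ✓  L=14 even ✓  4≤4≤10 ✓
Π(2lᵢ+1) = 15×7×9 = 945
triangle coeff Δ(7,3,4) = 1/45045
Σ_t [3,3]: t=3:−1/20736 = -1/20736
(3j)²=35/1287 [(7 3 4; 0 0 0)], sign=-1
Σ_t [1,1]: t=1:−1/172800 = -1/172800
(3j)²=2/65 [(7 3 4; 4 -2 -2)], sign=-1
⇒ 4πI² = 1470/1859
I = (+1)√(1470/1859/(4π)) = 0.25084996

0.250850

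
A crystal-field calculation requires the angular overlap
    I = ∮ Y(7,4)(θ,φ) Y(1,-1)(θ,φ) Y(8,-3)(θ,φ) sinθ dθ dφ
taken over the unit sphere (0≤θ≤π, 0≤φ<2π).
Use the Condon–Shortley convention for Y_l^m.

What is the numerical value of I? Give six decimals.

-0.096758

Rules hold: Σm=0, L=16 even, 6≤8≤8.
N = 15·3·17 = 765
Δ = 0!·14!·2!/17! = 1/2040
Racah Σ t=0..0: t=0:+1/25401600 = 1/25401600
⇒ 3j(7 1 8; 0 0 0)² = 8/255, sgn +1
Racah Σ t=0..0: t=0:+1/479001600 = 1/479001600
⇒ 3j(7 1 8; 4 -1 -3)² = 1/204, sgn -1
4πI² = N·(3j₀)²·(3jₘ)² = 2/17
I = -1·√(0.117647/4π) = -0.09675772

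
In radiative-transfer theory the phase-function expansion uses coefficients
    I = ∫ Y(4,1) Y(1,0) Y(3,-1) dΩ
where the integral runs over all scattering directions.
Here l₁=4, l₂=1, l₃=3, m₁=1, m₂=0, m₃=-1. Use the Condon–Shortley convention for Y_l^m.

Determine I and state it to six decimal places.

Rules hold: Σm=0, L=8 even, 3≤3≤5.
N = 9·3·7 = 189
Δ = 2!·6!·0!/9! = 1/252
Racah Σ t=1..1: t=1:−1/36 = -1/36
⇒ 3j(4 1 3; 0 0 0)² = 4/63, sgn +1
Racah Σ t=1..1: t=1:−1/48 = -1/48
⇒ 3j(4 1 3; 1 0 -1)² = 5/84, sgn -1
4πI² = N·(3j₀)²·(3jₘ)² = 5/7
I = -1·√(0.714286/4π) = -0.23841361

-0.238414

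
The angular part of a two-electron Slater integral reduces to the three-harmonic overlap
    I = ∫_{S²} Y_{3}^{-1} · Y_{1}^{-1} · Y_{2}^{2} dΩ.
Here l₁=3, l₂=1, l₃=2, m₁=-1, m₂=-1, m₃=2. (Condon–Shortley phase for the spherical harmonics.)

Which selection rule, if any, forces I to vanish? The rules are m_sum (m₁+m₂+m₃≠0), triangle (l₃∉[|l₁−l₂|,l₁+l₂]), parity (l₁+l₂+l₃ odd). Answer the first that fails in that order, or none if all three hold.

azimuthal sum: -1 − 1 + 2 = 0  ✓
2 ≤ 2 ≤ 4 (triangle on l)  ✓
L = 3 + 1 + 2 = 6 (even)  ✓

none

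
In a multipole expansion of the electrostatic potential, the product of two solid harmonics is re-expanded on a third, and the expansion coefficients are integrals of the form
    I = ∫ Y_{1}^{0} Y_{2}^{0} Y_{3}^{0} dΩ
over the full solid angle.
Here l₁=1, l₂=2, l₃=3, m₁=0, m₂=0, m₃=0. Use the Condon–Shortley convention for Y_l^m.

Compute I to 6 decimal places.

m-sum 0 ✓  L=6 even ✓  1≤3≤3 ✓
Π(2lᵢ+1) = 3×5×7 = 105
triangle coeff Δ(1,2,3) = 1/105
Σ_t [0,0]: t=0:+1/4 = 1/4
(3j)²=3/35 [(1 2 3; 0 0 0)], sign=-1
(m-triple is (0,0,0) — same symbol as above.)
⇒ 4πI² = 27/35
I = (+1)√(27/35/(4π)) = 0.24776670

0.247767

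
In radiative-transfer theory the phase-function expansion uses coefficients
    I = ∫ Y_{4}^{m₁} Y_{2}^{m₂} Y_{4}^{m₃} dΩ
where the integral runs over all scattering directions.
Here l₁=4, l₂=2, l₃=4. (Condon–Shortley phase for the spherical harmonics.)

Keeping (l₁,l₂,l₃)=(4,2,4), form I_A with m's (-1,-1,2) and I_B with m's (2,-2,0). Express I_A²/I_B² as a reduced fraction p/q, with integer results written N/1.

9/20

Same 4,2,4: normalisation and zero-m 3j drop out of the ratio.
A: Δ: 2! 6! 2! / 11! → 1/13860; sum: t=0:+1/240 t=1:−1/96 = -1/160; 3j²(4 2 4; -1 -1 2) = Δ·Π!·Σ² = 27/1540  (sign -1)
B: Δ: 2! 6! 2! / 11! → 1/13860; sum: t=0:+1/192 = 1/192; 3j²(4 2 4; 2 -2 0) = Δ·Π!·Σ² = 3/77  (sign +1)
I_A²/I_B² = (27/1540)/(3/77) = 9/20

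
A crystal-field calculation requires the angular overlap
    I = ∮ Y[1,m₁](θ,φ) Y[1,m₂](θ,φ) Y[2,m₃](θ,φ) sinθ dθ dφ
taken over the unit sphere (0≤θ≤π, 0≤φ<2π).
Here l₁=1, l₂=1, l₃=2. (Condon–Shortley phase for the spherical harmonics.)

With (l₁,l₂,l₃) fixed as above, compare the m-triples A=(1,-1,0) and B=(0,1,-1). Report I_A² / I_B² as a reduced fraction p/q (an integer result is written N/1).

Shared (l₁,l₂,l₃)=(1,1,2): N and (l;000)² cancel in I_A²/I_B².
A: Δ = 0!·2!·2!/5! = 1/30; Racah Σ t=0..0: t=0:+1/4 = 1/4; ⇒ 3j(1 1 2; 1 -1 0)² = 1/30, sgn +1
B: Δ = 0!·2!·2!/5! = 1/30; Racah Σ t=0..0: t=0:+1/2 = 1/2; ⇒ 3j(1 1 2; 0 1 -1)² = 1/10, sgn -1
I_A²/I_B² = (1/30)/(1/10) = 1/3

1/3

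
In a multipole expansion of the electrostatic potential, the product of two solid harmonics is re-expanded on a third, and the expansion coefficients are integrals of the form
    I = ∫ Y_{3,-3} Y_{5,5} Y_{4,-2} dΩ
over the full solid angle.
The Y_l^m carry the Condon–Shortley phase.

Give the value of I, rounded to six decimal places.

Rules hold: Σm=0, L=12 even, 2≤4≤8.
N = 7·11·9 = 693
Δ = 4!·2!·6!/13! = 1/180180
Racah Σ t=1..3: t=1:−1/576 t=2:+1/144 t=3:−1/576 = 1/288
⇒ 3j(3 5 4; 0 0 0)² = 20/1001, sgn +1
Racah Σ t=4..4: t=4:+1/34560 = 1/34560
⇒ 3j(3 5 4; -3 5 -2)² = 5/286, sgn +1
4πI² = N·(3j₀)²·(3jₘ)² = 450/1859
I = +1·√(0.242066/4π) = 0.13879110

0.138791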